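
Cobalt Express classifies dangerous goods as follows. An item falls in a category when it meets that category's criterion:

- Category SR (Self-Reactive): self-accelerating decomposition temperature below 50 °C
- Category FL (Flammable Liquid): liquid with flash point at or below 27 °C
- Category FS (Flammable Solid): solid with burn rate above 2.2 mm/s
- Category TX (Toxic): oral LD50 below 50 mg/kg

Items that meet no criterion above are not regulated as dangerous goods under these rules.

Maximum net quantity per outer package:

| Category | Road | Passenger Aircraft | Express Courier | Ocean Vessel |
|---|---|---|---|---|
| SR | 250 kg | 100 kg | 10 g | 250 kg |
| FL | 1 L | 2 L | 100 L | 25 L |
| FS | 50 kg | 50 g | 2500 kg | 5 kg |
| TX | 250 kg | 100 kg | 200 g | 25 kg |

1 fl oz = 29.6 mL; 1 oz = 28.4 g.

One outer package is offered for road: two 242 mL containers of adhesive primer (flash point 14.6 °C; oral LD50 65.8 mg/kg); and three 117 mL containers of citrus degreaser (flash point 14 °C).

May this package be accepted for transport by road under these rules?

Flash point 14.6 °C meets the Category FL criterion (Flammable Liquid), so the adhesive primer is Category FL.
With flash point 14 °C (≤ 27 °C), the citrus degreaser falls in Category FL.
Total Category FL: (two 242 mL containers = 484 mL) + (three 117 mL containers = 351 mL) = 835 mL.
That is within the Category FL road limit of 1 L.

Yes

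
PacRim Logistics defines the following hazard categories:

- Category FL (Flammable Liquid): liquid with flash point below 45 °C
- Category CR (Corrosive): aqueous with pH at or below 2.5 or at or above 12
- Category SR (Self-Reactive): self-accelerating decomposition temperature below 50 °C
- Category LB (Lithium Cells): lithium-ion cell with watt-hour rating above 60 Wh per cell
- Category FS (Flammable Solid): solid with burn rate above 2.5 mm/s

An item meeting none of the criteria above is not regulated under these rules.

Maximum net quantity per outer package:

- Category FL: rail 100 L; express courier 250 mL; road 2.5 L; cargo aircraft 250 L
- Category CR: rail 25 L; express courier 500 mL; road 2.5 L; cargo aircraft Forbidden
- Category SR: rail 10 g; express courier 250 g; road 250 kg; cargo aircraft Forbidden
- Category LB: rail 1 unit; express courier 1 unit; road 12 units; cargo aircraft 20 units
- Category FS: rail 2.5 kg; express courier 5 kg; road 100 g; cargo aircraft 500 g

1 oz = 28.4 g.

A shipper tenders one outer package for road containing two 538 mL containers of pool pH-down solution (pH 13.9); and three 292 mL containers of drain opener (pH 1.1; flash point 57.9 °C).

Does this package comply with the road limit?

The pool pH-down solution has pH 13.9, which is ≥ 12, so it is Category CR (Corrosive).
The drain opener has pH 1.1, which is ≤ 2.5, so it is Category CR (Corrosive).
Total Category CR: (two 538 mL containers = 1.076 L) + (three 292 mL containers = 876 mL) = 1.952 L.
That is within the Category CR road limit of 2.5 L.

Yes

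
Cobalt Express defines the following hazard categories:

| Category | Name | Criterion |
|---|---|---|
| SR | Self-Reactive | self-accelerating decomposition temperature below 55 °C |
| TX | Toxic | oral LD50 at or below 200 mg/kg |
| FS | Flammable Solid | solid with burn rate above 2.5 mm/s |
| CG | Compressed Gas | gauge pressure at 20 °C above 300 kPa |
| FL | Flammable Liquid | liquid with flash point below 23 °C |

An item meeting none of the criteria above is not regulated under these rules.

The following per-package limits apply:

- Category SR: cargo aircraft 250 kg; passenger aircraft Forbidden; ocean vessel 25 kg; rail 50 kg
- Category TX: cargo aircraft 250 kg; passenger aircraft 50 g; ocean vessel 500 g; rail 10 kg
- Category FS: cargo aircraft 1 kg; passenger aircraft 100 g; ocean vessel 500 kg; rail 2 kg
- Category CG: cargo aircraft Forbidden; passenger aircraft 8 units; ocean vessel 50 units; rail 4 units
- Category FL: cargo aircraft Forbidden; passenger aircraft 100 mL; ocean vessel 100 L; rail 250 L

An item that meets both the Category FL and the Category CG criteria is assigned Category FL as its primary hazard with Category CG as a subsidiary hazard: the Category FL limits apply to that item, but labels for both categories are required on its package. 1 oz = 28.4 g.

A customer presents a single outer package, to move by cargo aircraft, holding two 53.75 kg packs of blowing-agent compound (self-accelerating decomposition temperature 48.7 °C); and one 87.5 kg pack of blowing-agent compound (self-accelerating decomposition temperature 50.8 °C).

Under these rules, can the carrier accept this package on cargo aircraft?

Yes

The blowing-agent compound has self-accelerating decomposition temperature 48.7 °C, which is < 55 °C, so it is Category SR (Self-Reactive).
With self-accelerating decomposition temperature 50.8 °C (< 55 °C), the blowing-agent compound falls in Category SR.
Total Category SR: (two 53.75 kg packs = 107.5 kg) + 87.5 kg = 195 kg.
195 kg is within the cargo aircraft limit of 250 kg for Category SR.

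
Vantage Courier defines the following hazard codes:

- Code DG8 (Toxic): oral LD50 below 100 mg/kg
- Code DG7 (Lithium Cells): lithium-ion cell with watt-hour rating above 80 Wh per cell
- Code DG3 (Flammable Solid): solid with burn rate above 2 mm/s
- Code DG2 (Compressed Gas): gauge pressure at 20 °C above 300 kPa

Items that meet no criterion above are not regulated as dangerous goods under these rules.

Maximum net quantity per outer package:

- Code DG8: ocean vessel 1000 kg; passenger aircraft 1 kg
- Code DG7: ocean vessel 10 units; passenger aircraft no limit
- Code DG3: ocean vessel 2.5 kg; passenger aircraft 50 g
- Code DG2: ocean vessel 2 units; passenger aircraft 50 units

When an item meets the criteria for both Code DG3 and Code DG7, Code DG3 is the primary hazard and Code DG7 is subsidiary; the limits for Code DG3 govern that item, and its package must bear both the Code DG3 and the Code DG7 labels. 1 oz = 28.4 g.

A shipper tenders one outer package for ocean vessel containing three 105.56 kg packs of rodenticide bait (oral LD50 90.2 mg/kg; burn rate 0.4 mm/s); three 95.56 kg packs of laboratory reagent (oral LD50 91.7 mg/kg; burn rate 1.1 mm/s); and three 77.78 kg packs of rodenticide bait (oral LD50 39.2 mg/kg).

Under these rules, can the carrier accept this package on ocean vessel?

The rodenticide bait has oral LD50 90.2 mg/kg, which is < 100 mg/kg, so it is Code DG8 (Toxic).
With oral LD50 91.7 mg/kg (< 100 mg/kg), the laboratory reagent falls in Code DG8.
Rodenticide bait: oral LD50 39.2 mg/kg < 100 mg/kg → Code DG8 (Toxic).
Code DG8 net quantity: (three 105.56 kg packs = 316.68 kg) + (three 95.56 kg packs = 286.68 kg) + (three 77.78 kg packs = 233.34 kg) = 836.7 kg.
That is within the Code DG8 ocean vessel limit of 1000 kg.

Yes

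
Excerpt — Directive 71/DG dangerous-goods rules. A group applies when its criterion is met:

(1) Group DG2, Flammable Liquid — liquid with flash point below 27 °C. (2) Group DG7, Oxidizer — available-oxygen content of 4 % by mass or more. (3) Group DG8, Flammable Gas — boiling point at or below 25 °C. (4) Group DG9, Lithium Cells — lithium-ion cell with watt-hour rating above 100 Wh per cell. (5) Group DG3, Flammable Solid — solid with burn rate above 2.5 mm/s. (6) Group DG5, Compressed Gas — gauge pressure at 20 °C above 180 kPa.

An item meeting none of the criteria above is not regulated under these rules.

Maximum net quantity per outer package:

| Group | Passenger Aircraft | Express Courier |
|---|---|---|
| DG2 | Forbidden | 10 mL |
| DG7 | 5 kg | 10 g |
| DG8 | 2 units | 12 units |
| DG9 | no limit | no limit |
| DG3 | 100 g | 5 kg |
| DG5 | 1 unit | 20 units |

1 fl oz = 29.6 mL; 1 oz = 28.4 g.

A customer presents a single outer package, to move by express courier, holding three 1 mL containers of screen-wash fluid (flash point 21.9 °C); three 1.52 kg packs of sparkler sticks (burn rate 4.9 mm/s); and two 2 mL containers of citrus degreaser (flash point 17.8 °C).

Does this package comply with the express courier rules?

Yes

Flash point 21.9 °C meets the Group DG2 criterion (Flammable Liquid), so the screen-wash fluid is Group DG2.
With burn rate 4.9 mm/s (> 2.5 mm/s), the sparkler sticks fall in Group DG3.
With flash point 17.8 °C (< 27 °C), the citrus degreaser falls in Group DG2.
Total Group DG2: (three 1 mL containers = 3 mL) + (two 2 mL containers = 4 mL) = 7 mL.
That is within the Group DG2 express courier limit of 10 mL.
Group DG3 quantity: three 1.52 kg packs = 4.56 kg.
That is within the Group DG3 express courier limit of 5 kg.
Every hazard group is within its express courier limit and no segregation rule is violated.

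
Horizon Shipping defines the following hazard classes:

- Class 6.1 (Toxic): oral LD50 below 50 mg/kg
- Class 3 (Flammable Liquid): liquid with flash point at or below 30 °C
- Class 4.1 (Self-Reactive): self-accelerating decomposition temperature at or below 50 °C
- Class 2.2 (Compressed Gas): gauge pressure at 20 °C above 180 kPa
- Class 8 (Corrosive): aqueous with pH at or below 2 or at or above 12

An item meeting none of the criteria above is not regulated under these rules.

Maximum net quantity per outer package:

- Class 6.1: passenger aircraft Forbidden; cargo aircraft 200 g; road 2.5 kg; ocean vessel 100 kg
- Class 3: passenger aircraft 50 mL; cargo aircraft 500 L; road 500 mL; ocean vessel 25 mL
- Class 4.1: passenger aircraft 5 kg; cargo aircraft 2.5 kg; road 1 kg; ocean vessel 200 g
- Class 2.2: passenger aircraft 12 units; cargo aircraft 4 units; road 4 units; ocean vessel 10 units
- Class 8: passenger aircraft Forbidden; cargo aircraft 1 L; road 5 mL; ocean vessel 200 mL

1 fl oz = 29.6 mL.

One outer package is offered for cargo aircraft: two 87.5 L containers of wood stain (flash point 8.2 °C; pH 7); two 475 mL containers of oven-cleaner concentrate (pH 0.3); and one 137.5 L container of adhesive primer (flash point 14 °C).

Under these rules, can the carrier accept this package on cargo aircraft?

Yes

Wood stain: flash point 8.2 °C ≤ 30 °C → Class 3 (Flammable Liquid).
pH 0.3 meets the Class 8 criterion (Corrosive), so the oven-cleaner concentrate is Class 8.
Adhesive primer: flash point 14 °C ≤ 30 °C → Class 3 (Flammable Liquid).
Total Class 3: (two 87.5 L containers = 175 L) + 137.5 L = 312.5 L.
That is within the Class 3 cargo aircraft limit of 500 L.
Class 8 quantity: two 475 mL containers = 950 mL.
That is within the Class 8 cargo aircraft limit of 1 L.
Every hazard class is within its cargo aircraft limit and no segregation rule is violated.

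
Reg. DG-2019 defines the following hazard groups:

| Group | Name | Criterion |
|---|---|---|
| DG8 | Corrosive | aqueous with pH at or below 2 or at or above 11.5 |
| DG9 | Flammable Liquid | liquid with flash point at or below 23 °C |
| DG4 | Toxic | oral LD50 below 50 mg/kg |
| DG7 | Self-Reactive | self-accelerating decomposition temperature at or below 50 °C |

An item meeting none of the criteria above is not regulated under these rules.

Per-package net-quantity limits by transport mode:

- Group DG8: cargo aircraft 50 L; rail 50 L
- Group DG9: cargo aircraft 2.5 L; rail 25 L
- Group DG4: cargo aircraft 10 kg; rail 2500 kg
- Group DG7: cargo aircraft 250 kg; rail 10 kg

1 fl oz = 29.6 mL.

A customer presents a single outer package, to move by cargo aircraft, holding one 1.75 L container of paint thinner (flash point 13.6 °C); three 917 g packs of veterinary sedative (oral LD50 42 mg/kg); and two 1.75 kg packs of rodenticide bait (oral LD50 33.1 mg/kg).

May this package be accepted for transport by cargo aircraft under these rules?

The paint thinner has flash point 13.6 °C, which is ≤ 23 °C, so it is Group DG9 (Flammable Liquid).
With oral LD50 42 mg/kg (< 50 mg/kg), the veterinary sedative falls in Group DG4.
With oral LD50 33.1 mg/kg (< 50 mg/kg), the rodenticide bait falls in Group DG4.
Group DG4 net quantity: (three 917 g packs = 2.751 kg) + (two 1.75 kg packs = 3.5 kg) = 6.251 kg.
That is within the Group DG4 cargo aircraft limit of 10 kg.
Group DG9 quantity: 1.75 L.
1.75 L is within the cargo aircraft limit of 2.5 L for Group DG9.
Every hazard group is within its cargo aircraft limit and no segregation rule is violated.

Yes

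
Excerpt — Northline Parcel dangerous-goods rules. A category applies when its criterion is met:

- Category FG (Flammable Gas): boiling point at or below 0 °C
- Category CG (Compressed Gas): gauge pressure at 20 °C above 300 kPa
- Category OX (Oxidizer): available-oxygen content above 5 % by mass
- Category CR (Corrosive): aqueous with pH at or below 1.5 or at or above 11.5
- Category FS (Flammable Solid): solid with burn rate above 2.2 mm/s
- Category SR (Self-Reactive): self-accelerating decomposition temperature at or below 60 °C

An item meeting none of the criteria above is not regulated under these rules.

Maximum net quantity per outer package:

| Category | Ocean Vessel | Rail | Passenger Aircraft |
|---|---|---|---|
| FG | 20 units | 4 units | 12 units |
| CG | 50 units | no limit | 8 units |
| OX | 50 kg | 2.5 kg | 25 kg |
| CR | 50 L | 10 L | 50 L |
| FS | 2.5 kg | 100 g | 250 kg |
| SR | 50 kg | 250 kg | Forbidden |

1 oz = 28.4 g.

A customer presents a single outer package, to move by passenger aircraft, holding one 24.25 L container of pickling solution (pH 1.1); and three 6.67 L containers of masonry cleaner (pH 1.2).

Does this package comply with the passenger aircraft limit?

With pH 1.1 (≤ 1.5), the pickling solution falls in Category CR.
Masonry cleaner: pH 1.2 ≤ 1.5 → Category CR (Corrosive).
Category CR net quantity: 24.25 L + (three 6.67 L containers = 20.01 L) = 44.26 L.
44.26 L ≤ 50 L (passenger aircraft limit, Category CR) — within limit.

Yes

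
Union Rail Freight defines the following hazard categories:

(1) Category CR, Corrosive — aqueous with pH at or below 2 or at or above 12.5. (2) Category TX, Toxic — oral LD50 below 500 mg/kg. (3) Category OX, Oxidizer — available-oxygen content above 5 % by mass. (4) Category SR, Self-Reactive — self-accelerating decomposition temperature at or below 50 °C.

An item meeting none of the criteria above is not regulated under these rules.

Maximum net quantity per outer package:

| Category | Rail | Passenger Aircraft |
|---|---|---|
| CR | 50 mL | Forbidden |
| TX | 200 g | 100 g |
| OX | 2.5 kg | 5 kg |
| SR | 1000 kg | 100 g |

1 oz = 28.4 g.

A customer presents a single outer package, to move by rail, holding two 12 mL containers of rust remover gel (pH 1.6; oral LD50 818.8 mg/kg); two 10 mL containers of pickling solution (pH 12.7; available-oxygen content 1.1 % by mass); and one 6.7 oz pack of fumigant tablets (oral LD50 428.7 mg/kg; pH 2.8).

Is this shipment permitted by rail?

Yes

pH 1.6 meets the Category CR criterion (Corrosive), so the rust remover gel is Category CR.
With pH 12.7 (≥ 12.5), the pickling solution falls in Category CR.
Oral LD50 428.7 mg/kg meets the Category TX criterion (Toxic), so the fumigant tablets are Category TX.
Category TX quantity: one 6.7 oz pack = 190.28 g.
190.28 g ≤ 200 g (rail limit, Category TX) — within limit.
Total Category CR: (two 12 mL containers = 24 mL) + (two 10 mL containers = 20 mL) = 44 mL.
44 mL ≤ 50 mL (rail limit, Category CR) — within limit.
Every hazard category is within its rail limit and no segregation rule is violated.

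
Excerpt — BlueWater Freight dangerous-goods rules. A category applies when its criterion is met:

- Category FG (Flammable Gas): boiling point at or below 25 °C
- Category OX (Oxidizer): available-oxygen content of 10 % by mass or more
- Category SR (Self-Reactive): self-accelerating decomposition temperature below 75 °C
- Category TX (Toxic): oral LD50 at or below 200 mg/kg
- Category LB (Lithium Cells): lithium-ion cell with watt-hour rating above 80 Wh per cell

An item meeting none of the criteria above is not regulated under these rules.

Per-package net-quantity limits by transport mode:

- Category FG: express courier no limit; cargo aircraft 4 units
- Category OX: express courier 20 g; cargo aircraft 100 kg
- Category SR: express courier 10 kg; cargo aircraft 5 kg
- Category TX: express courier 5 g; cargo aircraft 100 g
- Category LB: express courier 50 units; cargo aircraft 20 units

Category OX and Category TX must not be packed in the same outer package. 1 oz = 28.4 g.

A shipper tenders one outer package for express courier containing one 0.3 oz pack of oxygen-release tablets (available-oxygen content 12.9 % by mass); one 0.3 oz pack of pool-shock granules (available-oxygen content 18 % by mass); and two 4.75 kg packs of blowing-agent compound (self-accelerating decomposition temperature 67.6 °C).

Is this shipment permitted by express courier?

Yes

The oxygen-release tablets have available-oxygen content 12.9 % by mass, which is ≥ 10 % by mass, so they are Category OX (Oxidizer).
Pool-shock granules: available-oxygen content 18 % by mass ≥ 10 % by mass → Category OX (Oxidizer).
The blowing-agent compound has self-accelerating decomposition temperature 67.6 °C, which is < 75 °C, so it is Category SR (Self-Reactive).
Category OX net quantity: (one 0.3 oz pack = 8.52 g) + (one 0.3 oz pack = 8.52 g) = 17.04 g.
17.04 g ≤ 20 g (express courier limit, Category OX) — within limit.
Category SR quantity: two 4.75 kg packs = 9.5 kg.
That is within the Category SR express courier limit of 10 kg.
The segregation rule (Category OX with Category TX) does not apply to Category OX with Category SR.
Every hazard category is within its express courier limit and no segregation rule is violated.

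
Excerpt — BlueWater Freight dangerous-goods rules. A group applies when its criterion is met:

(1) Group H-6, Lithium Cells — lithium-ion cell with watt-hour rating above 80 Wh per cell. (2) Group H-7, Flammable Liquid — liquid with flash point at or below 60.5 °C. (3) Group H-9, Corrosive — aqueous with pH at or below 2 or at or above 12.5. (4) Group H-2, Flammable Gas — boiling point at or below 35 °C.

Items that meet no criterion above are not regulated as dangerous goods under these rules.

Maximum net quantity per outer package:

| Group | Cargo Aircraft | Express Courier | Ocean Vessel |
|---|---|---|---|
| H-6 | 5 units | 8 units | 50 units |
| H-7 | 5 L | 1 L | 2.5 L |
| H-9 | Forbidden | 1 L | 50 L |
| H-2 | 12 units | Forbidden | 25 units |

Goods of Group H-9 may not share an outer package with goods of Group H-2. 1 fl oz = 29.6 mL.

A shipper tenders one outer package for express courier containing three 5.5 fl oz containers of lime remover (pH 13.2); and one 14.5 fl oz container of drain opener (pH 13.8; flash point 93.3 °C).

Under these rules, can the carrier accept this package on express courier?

With pH 13.2 (≥ 12.5), the lime remover falls in Group H-9.
The drain opener has pH 13.8, which is ≥ 12.5, so it is Group H-9 (Corrosive).
Group H-9 net quantity: (three 5.5 fl oz containers = 488.4 mL) + (one 14.5 fl oz container = 429.2 mL) = 917.6 mL.
917.6 mL is within the express courier limit of 1 L for Group H-9.

Yes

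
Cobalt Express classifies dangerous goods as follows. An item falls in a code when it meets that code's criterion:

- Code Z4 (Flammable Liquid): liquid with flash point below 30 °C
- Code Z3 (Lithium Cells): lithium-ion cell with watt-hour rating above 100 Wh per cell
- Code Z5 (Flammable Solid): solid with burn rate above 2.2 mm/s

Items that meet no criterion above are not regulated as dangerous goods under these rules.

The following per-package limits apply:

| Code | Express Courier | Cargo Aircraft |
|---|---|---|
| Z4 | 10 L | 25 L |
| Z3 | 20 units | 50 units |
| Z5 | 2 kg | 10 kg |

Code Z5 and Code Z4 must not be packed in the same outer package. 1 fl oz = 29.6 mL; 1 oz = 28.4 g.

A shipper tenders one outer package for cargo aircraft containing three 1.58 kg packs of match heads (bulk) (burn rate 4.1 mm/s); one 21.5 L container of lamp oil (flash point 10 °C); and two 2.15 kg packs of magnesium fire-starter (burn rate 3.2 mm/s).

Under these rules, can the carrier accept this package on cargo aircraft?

With burn rate 4.1 mm/s (> 2.2 mm/s), the match heads (bulk) fall in Code Z5.
Flash point 10 °C meets the Code Z4 criterion (Flammable Liquid), so the lamp oil is Code Z4.
Magnesium fire-starter: burn rate 3.2 mm/s > 2.2 mm/s → Code Z5 (Flammable Solid).
Code Z5 net quantity: (three 1.58 kg packs = 4.74 kg) + (two 2.15 kg packs = 4.3 kg) = 9.04 kg.
That is within the Code Z5 cargo aircraft limit of 10 kg.
Code Z4 quantity: 21.5 L.
21.5 L ≤ 25 L (cargo aircraft limit, Code Z4) — within limit.
Code Z5 and Code Z4 may not share an outer package.

No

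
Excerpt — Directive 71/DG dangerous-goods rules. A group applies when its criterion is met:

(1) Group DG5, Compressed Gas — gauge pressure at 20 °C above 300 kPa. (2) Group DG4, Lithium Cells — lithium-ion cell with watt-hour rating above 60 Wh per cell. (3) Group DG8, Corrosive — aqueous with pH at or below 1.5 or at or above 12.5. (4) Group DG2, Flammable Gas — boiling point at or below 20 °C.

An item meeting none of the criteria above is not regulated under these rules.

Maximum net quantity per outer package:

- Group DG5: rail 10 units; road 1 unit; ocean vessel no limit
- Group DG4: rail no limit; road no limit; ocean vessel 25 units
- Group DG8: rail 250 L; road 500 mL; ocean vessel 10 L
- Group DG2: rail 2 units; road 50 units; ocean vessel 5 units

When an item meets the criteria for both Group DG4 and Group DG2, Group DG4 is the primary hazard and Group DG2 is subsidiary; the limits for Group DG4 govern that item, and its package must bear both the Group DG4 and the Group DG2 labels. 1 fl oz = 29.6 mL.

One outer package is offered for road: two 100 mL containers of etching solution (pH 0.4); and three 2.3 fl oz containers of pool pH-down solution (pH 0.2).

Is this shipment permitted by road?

With pH 0.4 (≤ 1.5), the etching solution falls in Group DG8.
pH 0.2 meets the Group DG8 criterion (Corrosive), so the pool pH-down solution is Group DG8.
Group DG8 net quantity: (two 100 mL containers = 200 mL) + (three 2.3 fl oz containers = 204.24 mL) = 404.24 mL.
404.24 mL is within the road limit of 500 mL for Group DG8.

Yes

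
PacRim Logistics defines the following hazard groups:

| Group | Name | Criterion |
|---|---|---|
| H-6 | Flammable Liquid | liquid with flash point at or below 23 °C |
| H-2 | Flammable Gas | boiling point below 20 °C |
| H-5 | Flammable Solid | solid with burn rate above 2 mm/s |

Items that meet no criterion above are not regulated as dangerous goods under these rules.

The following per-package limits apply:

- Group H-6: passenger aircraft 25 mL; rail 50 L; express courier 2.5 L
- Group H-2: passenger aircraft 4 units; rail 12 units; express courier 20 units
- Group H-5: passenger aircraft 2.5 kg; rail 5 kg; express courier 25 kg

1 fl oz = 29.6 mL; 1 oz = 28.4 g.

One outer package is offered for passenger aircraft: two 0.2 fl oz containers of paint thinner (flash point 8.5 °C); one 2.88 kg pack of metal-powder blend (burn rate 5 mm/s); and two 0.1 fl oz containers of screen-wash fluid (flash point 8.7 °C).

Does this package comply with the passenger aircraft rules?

The paint thinner has flash point 8.5 °C, which is ≤ 23 °C, so it is Group H-6 (Flammable Liquid).
Metal-powder blend: burn rate 5 mm/s > 2 mm/s → Group H-5 (Flammable Solid).
Screen-wash fluid: flash point 8.7 °C ≤ 23 °C → Group H-6 (Flammable Liquid).
Total Group H-6: (two 0.2 fl oz containers = 11.84 mL) + (two 0.1 fl oz containers = 5.92 mL) = 17.76 mL.
17.76 mL ≤ 25 mL (passenger aircraft limit, Group H-6) — within limit.
Group H-5 quantity: 2.88 kg.
That exceeds the Group H-5 passenger aircraft limit of 2.5 kg.

No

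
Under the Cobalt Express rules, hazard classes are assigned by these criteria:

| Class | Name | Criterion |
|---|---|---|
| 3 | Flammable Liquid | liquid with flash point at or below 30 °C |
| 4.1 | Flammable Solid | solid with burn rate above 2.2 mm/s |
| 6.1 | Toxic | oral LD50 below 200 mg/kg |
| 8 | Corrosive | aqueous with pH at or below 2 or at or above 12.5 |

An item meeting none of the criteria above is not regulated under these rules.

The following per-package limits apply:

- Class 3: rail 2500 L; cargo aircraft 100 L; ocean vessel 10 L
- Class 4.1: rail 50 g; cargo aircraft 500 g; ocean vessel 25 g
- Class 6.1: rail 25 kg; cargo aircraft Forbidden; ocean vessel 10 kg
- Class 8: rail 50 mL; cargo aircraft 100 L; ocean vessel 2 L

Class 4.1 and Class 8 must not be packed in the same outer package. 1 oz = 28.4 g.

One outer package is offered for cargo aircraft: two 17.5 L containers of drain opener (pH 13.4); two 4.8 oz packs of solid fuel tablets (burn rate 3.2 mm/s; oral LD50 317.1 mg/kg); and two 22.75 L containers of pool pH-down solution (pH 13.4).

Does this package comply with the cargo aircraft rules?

No

pH 13.4 meets the Class 8 criterion (Corrosive), so the drain opener is Class 8.
Burn rate 3.2 mm/s meets the Class 4.1 criterion (Flammable Solid), so the solid fuel tablets are Class 4.1.
With pH 13.4 (≥ 12.5), the pool pH-down solution falls in Class 8.
Class 4.1 quantity: two 4.8 oz packs = 272.64 g.
272.64 g is within the cargo aircraft limit of 500 g for Class 4.1.
Class 8 net quantity: (two 17.5 L containers = 35 L) + (two 22.75 L containers = 45.5 L) = 80.5 L.
That is within the Class 8 cargo aircraft limit of 100 L.
Class 4.1 and Class 8 may not share an outer package.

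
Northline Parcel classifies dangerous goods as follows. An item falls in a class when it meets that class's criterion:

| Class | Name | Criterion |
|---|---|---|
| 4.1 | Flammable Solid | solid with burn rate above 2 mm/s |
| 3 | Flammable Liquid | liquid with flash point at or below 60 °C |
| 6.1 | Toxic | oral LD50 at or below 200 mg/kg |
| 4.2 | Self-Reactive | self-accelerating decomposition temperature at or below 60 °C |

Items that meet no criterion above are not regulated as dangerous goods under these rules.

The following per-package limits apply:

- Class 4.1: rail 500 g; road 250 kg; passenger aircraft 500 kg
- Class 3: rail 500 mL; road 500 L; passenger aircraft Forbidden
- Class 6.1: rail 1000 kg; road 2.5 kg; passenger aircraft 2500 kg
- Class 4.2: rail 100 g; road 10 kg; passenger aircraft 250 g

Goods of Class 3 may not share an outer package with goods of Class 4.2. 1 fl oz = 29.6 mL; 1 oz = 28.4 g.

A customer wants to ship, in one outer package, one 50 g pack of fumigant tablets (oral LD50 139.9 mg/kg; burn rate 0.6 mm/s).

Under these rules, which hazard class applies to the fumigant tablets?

Class 6.1

With oral LD50 139.9 mg/kg (≤ 200 mg/kg), the fumigant tablets fall in Class 6.1.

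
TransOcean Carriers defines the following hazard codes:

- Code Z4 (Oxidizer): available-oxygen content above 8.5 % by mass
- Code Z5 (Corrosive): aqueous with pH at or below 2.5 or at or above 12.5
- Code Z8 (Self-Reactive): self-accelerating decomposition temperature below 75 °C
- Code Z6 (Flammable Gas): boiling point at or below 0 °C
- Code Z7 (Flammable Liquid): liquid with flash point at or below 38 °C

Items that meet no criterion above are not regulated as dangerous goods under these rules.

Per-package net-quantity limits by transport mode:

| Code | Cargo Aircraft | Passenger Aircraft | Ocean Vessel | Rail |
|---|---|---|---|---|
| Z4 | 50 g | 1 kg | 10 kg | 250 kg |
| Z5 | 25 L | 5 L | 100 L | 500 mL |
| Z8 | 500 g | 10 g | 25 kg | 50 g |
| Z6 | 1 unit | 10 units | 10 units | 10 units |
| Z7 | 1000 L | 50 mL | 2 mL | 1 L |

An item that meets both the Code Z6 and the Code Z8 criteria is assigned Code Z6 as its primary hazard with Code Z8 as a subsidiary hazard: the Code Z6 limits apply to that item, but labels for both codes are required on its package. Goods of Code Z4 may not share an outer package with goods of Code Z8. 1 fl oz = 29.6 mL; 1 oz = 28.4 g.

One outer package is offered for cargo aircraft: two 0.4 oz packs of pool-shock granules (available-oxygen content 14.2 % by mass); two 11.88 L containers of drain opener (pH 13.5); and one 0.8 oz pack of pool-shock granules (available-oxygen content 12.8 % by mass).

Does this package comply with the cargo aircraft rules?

Yes

With available-oxygen content 14.2 % by mass (> 8.5 % by mass), the pool-shock granules fall in Code Z4.
Drain opener: pH 13.5 ≥ 12.5 → Code Z5 (Corrosive).
Available-oxygen content 12.8 % by mass meets the Code Z4 criterion (Oxidizer), so the pool-shock granules are Code Z4.
Total Code Z4: (two 0.4 oz packs = 22.72 g) + (one 0.8 oz pack = 22.72 g) = 45.44 g.
45.44 g ≤ 50 g (cargo aircraft limit, Code Z4) — within limit.
Code Z5 quantity: two 11.88 L containers = 23.76 L.
That is within the Code Z5 cargo aircraft limit of 25 L.
The segregation rule (Code Z4 with Code Z8) does not apply to Code Z4 with Code Z5.
Every hazard code is within its cargo aircraft limit and no segregation rule is violated.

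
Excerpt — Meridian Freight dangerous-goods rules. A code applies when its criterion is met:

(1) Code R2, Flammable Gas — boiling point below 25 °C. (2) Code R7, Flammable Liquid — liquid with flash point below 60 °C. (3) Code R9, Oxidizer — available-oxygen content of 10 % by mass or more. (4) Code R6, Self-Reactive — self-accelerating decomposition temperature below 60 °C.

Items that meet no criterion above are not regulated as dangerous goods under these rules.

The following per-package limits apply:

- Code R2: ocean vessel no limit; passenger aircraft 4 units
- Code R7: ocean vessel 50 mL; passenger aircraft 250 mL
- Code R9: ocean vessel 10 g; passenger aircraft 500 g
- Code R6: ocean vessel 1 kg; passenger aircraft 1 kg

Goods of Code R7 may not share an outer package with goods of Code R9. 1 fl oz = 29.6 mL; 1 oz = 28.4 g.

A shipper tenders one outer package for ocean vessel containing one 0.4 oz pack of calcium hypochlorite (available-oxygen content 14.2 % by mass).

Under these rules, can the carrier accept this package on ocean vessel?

Calcium hypochlorite: available-oxygen content 14.2 % by mass ≥ 10 % by mass → Code R9 (Oxidizer).
Code R9 quantity: one 0.4 oz pack = 11.36 g.
That exceeds the Code R9 ocean vessel limit of 10 g.

No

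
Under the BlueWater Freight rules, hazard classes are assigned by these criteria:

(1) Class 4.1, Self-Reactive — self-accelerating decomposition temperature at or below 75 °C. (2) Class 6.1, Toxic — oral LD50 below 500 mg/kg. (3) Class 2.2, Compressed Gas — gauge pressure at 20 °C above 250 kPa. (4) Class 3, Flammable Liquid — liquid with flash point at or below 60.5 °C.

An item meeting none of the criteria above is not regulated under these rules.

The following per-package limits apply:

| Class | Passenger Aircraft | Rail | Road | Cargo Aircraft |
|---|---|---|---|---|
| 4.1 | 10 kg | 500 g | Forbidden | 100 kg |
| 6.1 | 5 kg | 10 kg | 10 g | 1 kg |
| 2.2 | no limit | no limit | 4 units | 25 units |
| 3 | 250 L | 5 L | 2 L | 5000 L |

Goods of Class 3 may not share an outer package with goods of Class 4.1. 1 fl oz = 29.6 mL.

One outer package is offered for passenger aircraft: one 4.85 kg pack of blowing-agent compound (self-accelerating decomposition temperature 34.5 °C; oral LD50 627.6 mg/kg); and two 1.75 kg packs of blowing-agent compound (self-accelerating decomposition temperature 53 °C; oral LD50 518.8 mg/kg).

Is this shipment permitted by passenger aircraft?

Yes

With self-accelerating decomposition temperature 34.5 °C (≤ 75 °C), the blowing-agent compound falls in Class 4.1.
Blowing-agent compound: self-accelerating decomposition temperature 53 °C ≤ 75 °C → Class 4.1 (Self-Reactive).
Total Class 4.1: 4.85 kg + (two 1.75 kg packs = 3.5 kg) = 8.35 kg.
8.35 kg is within the passenger aircraft limit of 10 kg for Class 4.1.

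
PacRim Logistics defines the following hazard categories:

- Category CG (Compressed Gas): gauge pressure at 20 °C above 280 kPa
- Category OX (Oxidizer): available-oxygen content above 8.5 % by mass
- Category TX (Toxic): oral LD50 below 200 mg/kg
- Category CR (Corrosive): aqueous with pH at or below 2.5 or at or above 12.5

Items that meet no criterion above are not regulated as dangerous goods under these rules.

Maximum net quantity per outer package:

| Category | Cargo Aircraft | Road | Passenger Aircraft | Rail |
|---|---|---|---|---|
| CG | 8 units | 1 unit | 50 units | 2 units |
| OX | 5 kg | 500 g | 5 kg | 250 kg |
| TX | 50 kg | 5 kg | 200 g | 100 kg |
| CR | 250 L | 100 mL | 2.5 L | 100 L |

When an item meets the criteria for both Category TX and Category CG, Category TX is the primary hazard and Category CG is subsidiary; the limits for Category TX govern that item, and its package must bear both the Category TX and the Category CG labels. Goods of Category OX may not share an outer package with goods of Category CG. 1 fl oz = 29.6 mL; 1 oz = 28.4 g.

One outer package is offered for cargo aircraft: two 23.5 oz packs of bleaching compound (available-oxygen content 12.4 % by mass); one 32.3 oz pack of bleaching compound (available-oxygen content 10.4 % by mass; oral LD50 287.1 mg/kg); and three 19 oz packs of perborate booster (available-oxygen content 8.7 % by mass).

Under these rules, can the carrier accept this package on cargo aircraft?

Yes

Available-oxygen content 12.4 % by mass meets the Category OX criterion (Oxidizer), so the bleaching compound is Category OX.
With available-oxygen content 10.4 % by mass (> 8.5 % by mass), the bleaching compound falls in Category OX.
With available-oxygen content 8.7 % by mass (> 8.5 % by mass), the perborate booster falls in Category OX.
Total Category OX: (two 23.5 oz packs = 1334.8 g) + (one 32.3 oz pack = 917.32 g) + (three 19 oz packs = 1618.8 g) = 3870.92 g.
3870.92 g ≤ 5 kg (cargo aircraft limit, Category OX) — within limit.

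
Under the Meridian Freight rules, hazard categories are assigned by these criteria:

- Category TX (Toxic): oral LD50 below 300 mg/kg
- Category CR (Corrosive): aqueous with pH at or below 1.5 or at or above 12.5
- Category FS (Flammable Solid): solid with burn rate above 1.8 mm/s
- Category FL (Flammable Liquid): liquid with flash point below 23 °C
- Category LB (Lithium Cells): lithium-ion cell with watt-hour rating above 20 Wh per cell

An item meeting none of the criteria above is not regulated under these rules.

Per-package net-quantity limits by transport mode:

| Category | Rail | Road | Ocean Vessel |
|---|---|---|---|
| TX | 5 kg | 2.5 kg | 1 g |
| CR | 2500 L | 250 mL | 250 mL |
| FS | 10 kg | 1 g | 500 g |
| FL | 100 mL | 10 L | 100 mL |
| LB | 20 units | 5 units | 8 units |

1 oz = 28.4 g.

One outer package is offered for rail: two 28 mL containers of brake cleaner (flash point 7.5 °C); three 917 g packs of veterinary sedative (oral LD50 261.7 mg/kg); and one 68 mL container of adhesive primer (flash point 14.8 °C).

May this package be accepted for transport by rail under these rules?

No

The brake cleaner has flash point 7.5 °C, which is < 23 °C, so it is Category FL (Flammable Liquid).
Veterinary sedative: oral LD50 261.7 mg/kg < 300 mg/kg → Category TX (Toxic).
Flash point 14.8 °C meets the Category FL criterion (Flammable Liquid), so the adhesive primer is Category FL.
Total Category FL: (two 28 mL containers = 56 mL) + 68 mL = 124 mL.
124 mL > 100 mL (rail limit, Category FL) — over the limit.
Category TX quantity: three 917 g packs = 2.751 kg.
2.751 kg is within the rail limit of 5 kg for Category TX.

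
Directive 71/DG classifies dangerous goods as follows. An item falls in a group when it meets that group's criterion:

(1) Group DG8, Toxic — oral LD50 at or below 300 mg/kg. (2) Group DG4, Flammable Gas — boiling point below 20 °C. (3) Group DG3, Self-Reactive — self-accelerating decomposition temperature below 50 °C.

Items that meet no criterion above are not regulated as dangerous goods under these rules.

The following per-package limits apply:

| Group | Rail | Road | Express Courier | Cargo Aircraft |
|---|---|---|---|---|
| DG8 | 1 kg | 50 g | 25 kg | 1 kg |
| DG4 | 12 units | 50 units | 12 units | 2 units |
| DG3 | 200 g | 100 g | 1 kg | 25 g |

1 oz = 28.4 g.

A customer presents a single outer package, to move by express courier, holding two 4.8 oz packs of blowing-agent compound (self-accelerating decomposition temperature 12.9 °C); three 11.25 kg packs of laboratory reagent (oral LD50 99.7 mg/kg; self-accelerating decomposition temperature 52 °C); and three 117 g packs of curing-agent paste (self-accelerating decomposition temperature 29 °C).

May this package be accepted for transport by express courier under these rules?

No

With self-accelerating decomposition temperature 12.9 °C (< 50 °C), the blowing-agent compound falls in Group DG3.
Laboratory reagent: oral LD50 99.7 mg/kg ≤ 300 mg/kg → Group DG8 (Toxic).
Self-accelerating decomposition temperature 29 °C meets the Group DG3 criterion (Self-Reactive), so the curing-agent paste is Group DG3.
Group DG8 quantity: three 11.25 kg packs = 33.75 kg.
That exceeds the Group DG8 express courier limit of 25 kg.
Total Group DG3: (two 4.8 oz packs = 272.64 g) + (three 117 g packs = 351 g) = 623.64 g.
623.64 g ≤ 1 kg (express courier limit, Group DG3) — within limit.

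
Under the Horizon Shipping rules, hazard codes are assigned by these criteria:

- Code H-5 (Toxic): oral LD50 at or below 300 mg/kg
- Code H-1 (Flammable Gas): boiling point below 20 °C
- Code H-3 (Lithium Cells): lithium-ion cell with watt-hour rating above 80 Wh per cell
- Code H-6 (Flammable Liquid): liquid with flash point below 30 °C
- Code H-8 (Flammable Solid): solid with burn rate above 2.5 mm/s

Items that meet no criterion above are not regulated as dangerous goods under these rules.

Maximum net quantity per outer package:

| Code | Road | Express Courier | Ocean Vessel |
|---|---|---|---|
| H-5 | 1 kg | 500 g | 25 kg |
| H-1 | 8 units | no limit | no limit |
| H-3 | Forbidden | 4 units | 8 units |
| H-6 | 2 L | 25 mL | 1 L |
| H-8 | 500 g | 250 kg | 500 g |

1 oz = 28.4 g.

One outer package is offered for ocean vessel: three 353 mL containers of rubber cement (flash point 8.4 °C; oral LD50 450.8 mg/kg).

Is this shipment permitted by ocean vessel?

No

Rubber cement: flash point 8.4 °C < 30 °C → Code H-6 (Flammable Liquid).
Code H-6 quantity: three 353 mL containers = 1.059 L.
1.059 L > 1 L (ocean vessel limit, Code H-6) — over the limit.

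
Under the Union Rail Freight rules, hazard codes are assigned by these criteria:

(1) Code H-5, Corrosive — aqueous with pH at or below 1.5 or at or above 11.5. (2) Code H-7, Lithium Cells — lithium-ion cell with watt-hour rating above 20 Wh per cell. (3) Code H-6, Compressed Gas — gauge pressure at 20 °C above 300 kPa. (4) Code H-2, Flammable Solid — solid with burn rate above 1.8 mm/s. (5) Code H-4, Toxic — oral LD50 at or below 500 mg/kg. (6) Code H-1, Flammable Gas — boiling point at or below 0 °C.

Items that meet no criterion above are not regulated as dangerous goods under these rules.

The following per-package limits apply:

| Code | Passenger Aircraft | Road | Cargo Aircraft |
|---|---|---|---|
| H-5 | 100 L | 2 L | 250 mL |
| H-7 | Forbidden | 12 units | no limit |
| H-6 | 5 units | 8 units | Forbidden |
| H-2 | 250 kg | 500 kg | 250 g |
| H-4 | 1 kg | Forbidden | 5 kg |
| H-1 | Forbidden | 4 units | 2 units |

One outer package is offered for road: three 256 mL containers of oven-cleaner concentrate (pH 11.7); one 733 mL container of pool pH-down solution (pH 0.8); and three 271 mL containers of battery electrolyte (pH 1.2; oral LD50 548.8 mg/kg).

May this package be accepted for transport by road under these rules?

Oven-cleaner concentrate: pH 11.7 ≥ 11.5 → Code H-5 (Corrosive).
With pH 0.8 (≤ 1.5), the pool pH-down solution falls in Code H-5.
The battery electrolyte has pH 1.2, which is ≤ 1.5, so it is Code H-5 (Corrosive).
Code H-5 net quantity: (three 256 mL containers = 768 mL) + 733 mL + (three 271 mL containers = 813 mL) = 2.314 L.
2.314 L > 2 L (road limit, Code H-5) — over the limit.

No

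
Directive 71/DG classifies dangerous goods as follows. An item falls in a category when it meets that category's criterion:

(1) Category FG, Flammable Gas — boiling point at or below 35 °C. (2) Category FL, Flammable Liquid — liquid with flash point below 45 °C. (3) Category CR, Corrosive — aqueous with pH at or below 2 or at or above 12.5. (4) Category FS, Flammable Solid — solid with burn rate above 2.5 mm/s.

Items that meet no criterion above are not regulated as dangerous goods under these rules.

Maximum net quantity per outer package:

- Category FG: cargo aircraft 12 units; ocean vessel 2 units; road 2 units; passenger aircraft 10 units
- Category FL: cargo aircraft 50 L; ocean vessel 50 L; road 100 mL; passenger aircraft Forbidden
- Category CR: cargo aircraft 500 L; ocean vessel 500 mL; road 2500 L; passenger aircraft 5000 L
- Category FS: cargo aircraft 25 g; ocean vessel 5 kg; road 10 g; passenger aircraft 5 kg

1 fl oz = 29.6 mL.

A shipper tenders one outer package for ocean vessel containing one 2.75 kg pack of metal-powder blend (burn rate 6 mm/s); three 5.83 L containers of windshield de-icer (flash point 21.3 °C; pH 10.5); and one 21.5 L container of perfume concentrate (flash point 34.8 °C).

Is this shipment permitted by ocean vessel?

Metal-powder blend: burn rate 6 mm/s > 2.5 mm/s → Category FS (Flammable Solid).
Flash point 21.3 °C meets the Category FL criterion (Flammable Liquid), so the windshield de-icer is Category FL.
The perfume concentrate has flash point 34.8 °C, which is < 45 °C, so it is Category FL (Flammable Liquid).
Category FL net quantity: (three 5.83 L containers = 17.49 L) + 21.5 L = 38.99 L.
38.99 L ≤ 50 L (ocean vessel limit, Category FL) — within limit.
Category FS quantity: 2.75 kg.
That is within the Category FS ocean vessel limit of 5 kg.
Every hazard category is within its ocean vessel limit and no segregation rule is violated.

Yes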